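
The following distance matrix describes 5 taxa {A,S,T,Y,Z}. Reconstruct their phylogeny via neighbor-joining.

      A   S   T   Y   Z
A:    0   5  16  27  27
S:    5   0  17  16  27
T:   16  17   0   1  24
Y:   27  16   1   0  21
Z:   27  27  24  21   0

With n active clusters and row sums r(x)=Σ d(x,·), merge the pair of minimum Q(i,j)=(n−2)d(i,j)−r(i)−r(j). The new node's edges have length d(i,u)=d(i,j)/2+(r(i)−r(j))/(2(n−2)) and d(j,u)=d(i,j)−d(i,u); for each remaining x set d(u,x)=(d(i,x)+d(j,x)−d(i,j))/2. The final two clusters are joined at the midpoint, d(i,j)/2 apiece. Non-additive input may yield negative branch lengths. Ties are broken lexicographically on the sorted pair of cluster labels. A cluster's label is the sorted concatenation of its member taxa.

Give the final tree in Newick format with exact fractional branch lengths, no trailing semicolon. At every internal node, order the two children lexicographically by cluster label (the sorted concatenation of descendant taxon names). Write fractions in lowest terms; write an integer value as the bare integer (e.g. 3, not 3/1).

step 1: merge (A,S) at d=5, Q=-125; branch lengths A→25/6, S→5/6; new cluster AS
  updated: d(AS,T)=14, d(AS,Y)=19, d(AS,Z)=49/2
step 2: merge (AS,Z) at d=49/2, Q=-78; branch lengths AS→37/4, Z→61/4; new cluster ASZ
  updated: d(ASZ,T)=27/4, d(ASZ,Y)=31/4
step 3: merge (ASZ,T) at d=27/4, Q=-31/2; branch lengths ASZ→27/4, T→0; new cluster ASTZ
  updated: d(ASTZ,Y)=1
step 4: merge (ASTZ,Y) at d=1; branch lengths ASTZ→1/2, Y→1/2; new cluster ASTYZ
final tree: ((((A:25/6,S:5/6):37/4,Z:61/4):27/4,T:0):1/2,Y:1/2)
total length: 149/4

((((A:25/6,S:5/6):37/4,Z:61/4):27/4,T:0):1/2,Y:1/2)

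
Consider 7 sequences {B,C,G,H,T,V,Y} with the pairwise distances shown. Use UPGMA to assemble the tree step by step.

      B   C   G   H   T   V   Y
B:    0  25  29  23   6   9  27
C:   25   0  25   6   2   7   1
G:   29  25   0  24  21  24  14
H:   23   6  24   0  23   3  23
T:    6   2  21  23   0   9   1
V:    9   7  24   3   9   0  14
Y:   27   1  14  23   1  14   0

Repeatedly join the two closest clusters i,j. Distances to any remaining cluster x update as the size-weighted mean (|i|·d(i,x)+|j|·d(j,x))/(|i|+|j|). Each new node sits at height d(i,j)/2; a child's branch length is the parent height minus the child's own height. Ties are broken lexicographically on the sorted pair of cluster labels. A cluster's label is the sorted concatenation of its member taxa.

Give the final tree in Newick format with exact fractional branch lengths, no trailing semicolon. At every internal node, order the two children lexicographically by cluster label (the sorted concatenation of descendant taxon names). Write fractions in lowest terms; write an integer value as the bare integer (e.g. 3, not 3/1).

iteration 1: select C,Y (d=1); attach at lengths (1/2, 1/2); label the merged cluster CY
  updated: d(B,CY)=26, d(CY,G)=39/2, d(CY,H)=29/2, d(CY,T)=3/2, d(CY,V)=21/2
iteration 2: select CY,T (d=3/2); attach at lengths (1/4, 3/4); label the merged cluster CTY
  updated: d(B,CTY)=58/3, d(CTY,G)=20, d(CTY,H)=52/3, d(CTY,V)=10
iteration 3: select H,V (d=3); attach at lengths (3/2, 3/2); label the merged cluster HV
  updated: d(B,HV)=16, d(CTY,HV)=41/3, d(G,HV)=24
iteration 4: select CTY,HV (d=41/3); attach at lengths (73/12, 16/3); label the merged cluster CHTVY
  updated: d(B,CHTVY)=18, d(CHTVY,G)=108/5
iteration 5: select B,CHTVY (d=18); attach at lengths (9, 13/6); label the merged cluster BCHTVY
  updated: d(BCHTVY,G)=137/6
iteration 6: select BCHTVY,G (d=137/6); attach at lengths (29/12, 137/12); label the merged cluster BCGHTVY
final tree: ((B:9,(((C:1/2,Y:1/2):1/4,T:3/4):73/12,(H:3/2,V:3/2):16/3):13/6):29/12,G:137/12)
total length: 497/12

((B:9,(((C:1/2,Y:1/2):1/4,T:3/4):73/12,(H:3/2,V:3/2):16/3):13/6):29/12,G:137/12)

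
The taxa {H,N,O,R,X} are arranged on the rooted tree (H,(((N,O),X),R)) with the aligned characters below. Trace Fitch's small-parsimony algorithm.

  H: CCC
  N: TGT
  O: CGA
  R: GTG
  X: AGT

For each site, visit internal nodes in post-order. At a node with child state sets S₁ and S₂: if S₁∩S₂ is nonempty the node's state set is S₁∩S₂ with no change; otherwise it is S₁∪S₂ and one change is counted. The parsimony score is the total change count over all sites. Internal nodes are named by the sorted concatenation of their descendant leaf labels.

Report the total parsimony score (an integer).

8

NO@0: {T} ∪ {C} = {C,T} (union, +1)
NOX@0: {C,T} ∪ {A} = {A,C,T} (union, +1)
NORX@0: {A,C,T} ∪ {G} = {A,C,G,T} (union, +1)
HNORX@0: {C} ∩ {A,C,G,T} = {C} (intersection, +0)
NO@1: {G} ∩ {G} = {G} (intersection, +0)
NOX@1: {G} ∩ {G} = {G} (intersection, +0)
NORX@1: {G} ∪ {T} = {G,T} (union, +1)
HNORX@1: {C} ∪ {G,T} = {C,G,T} (union, +1)
NO@2: {T} ∪ {A} = {A,T} (union, +1)
NOX@2: {A,T} ∩ {T} = {T} (intersection, +0)
NORX@2: {T} ∪ {G} = {G,T} (union, +1)
HNORX@2: {C} ∪ {G,T} = {C,G,T} (union, +1)
per-site changes: [3, 2, 3]; total = 8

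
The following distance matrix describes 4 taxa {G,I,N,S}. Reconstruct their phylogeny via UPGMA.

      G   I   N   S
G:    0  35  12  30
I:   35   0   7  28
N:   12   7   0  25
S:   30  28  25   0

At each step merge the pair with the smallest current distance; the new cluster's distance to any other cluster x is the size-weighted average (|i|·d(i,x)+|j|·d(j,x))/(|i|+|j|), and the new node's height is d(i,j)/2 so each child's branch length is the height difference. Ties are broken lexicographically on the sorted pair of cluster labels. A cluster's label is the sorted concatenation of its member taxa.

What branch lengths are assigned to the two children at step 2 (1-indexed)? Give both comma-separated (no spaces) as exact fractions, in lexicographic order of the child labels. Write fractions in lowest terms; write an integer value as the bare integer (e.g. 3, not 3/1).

47/4,33/4

step 1: merge (I,N) at d=7; branch lengths I→7/2, N→7/2; new cluster IN
  updated: d(G,IN)=47/2, d(IN,S)=53/2
step 2: merge (G,IN) at d=47/2; branch lengths G→47/4, IN→33/4; new cluster GIN
  updated: d(GIN,S)=83/3
step 3: merge (GIN,S) at d=83/3; branch lengths GIN→25/12, S→83/6; new cluster GINS
final tree: ((G:47/4,(I:7/2,N:7/2):33/4):25/12,S:83/6)
total length: 515/12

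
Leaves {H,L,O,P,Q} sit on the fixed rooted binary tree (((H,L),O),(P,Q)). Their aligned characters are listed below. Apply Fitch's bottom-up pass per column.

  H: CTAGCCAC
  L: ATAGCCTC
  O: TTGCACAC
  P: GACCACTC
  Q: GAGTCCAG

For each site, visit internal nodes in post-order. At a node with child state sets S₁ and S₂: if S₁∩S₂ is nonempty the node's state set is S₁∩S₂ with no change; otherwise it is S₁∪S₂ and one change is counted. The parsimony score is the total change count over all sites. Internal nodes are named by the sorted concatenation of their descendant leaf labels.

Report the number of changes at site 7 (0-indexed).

site 0, node HL: H={C} ∪ L={A} → {A,C} (+1)
site 0, node HLO: HL={A,C} ∪ O={T} → {A,C,T} (+1)
site 0, node PQ: P={G} ∩ Q={G} → {G} (+0)
site 0, node HLOPQ: HLO={A,C,T} ∪ PQ={G} → {A,C,G,T} (+1)
site 1, node HL: H={T} ∩ L={T} → {T} (+0)
site 1, node HLO: HL={T} ∩ O={T} → {T} (+0)
site 1, node PQ: P={A} ∩ Q={A} → {A} (+0)
site 1, node HLOPQ: HLO={T} ∪ PQ={A} → {A,T} (+1)
site 2, node HL: H={A} ∩ L={A} → {A} (+0)
site 2, node HLO: HL={A} ∪ O={G} → {A,G} (+1)
site 2, node PQ: P={C} ∪ Q={G} → {C,G} (+1)
site 2, node HLOPQ: HLO={A,G} ∩ PQ={C,G} → {G} (+0)
site 3, node HL: H={G} ∩ L={G} → {G} (+0)
site 3, node HLO: HL={G} ∪ O={C} → {C,G} (+1)
site 3, node PQ: P={C} ∪ Q={T} → {C,T} (+1)
site 3, node HLOPQ: HLO={C,G} ∩ PQ={C,T} → {C} (+0)
site 4, node HL: H={C} ∩ L={C} → {C} (+0)
site 4, node HLO: HL={C} ∪ O={A} → {A,C} (+1)
site 4, node PQ: P={A} ∪ Q={C} → {A,C} (+1)
site 4, node HLOPQ: HLO={A,C} ∩ PQ={A,C} → {A,C} (+0)
site 5, node HL: H={C} ∩ L={C} → {C} (+0)
site 5, node HLO: HL={C} ∩ O={C} → {C} (+0)
site 5, node PQ: P={C} ∩ Q={C} → {C} (+0)
site 5, node HLOPQ: HLO={C} ∩ PQ={C} → {C} (+0)
site 6, node HL: H={A} ∪ L={T} → {A,T} (+1)
site 6, node HLO: HL={A,T} ∩ O={A} → {A} (+0)
site 6, node PQ: P={T} ∪ Q={A} → {A,T} (+1)
site 6, node HLOPQ: HLO={A} ∩ PQ={A,T} → {A} (+0)
site 7, node HL: H={C} ∩ L={C} → {C} (+0)
site 7, node HLO: HL={C} ∩ O={C} → {C} (+0)
site 7, node PQ: P={C} ∪ Q={G} → {C,G} (+1)
site 7, node HLOPQ: HLO={C} ∩ PQ={C,G} → {C} (+0)
per-site changes: [3, 1, 2, 2, 2, 0, 2, 1]; total = 13

1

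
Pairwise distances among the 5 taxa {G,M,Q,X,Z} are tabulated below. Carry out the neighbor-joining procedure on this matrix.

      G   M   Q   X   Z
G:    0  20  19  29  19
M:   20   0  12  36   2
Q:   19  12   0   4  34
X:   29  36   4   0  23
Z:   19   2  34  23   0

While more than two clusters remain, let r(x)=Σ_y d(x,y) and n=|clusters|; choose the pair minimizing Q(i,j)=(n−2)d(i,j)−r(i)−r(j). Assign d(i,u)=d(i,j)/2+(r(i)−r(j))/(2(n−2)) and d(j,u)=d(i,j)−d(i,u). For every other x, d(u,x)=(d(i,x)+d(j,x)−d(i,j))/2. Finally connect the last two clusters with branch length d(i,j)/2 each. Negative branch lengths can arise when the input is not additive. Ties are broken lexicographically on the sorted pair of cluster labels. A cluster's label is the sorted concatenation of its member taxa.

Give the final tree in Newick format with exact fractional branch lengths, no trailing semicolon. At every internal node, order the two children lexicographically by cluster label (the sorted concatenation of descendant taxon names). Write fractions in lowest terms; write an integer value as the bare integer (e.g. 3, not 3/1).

step 1: merge (Q,X) at d=4, Q=-149; branch lengths Q→-11/6, X→35/6; new cluster QX
  updated: d(G,QX)=22, d(M,QX)=22, d(QX,Z)=53/2
step 2: merge (G,QX) at d=22, Q=-175/2; branch lengths G→69/8, QX→107/8; new cluster GQX
  updated: d(GQX,M)=10, d(GQX,Z)=47/4
step 3: merge (GQX,M) at d=10, Q=-95/4; branch lengths GQX→79/8, M→1/8; new cluster GMQX
  updated: d(GMQX,Z)=15/8
step 4: merge (GMQX,Z) at d=15/8; branch lengths GMQX→15/16, Z→15/16; new cluster GMQXZ
final tree: (((G:69/8,(Q:-11/6,X:35/6):107/8):79/8,M:1/8):15/16,Z:15/16)
total length: 303/8

(((G:69/8,(Q:-11/6,X:35/6):107/8):79/8,M:1/8):15/16,Z:15/16)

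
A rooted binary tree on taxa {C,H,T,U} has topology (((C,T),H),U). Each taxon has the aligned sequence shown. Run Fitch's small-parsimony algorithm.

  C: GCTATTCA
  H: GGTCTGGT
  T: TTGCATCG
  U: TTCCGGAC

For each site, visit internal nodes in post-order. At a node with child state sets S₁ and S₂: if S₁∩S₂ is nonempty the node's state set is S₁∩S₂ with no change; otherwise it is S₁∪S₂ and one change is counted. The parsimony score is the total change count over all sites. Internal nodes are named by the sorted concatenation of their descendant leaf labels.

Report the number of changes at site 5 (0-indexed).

[col 0] CT: children C:{G}, T:{T} ∪→ {G,T}; cost 1
[col 0] CHT: children CT:{G,T}, H:{G} ∩→ {G}; cost 0
[col 0] CHTU: children CHT:{G}, U:{T} ∪→ {G,T}; cost 1
[col 1] CT: children C:{C}, T:{T} ∪→ {C,T}; cost 1
[col 1] CHT: children CT:{C,T}, H:{G} ∪→ {C,G,T}; cost 1
[col 1] CHTU: children CHT:{C,G,T}, U:{T} ∩→ {T}; cost 0
[col 2] CT: children C:{T}, T:{G} ∪→ {G,T}; cost 1
[col 2] CHT: children CT:{G,T}, H:{T} ∩→ {T}; cost 0
[col 2] CHTU: children CHT:{T}, U:{C} ∪→ {C,T}; cost 1
[col 3] CT: children C:{A}, T:{C} ∪→ {A,C}; cost 1
[col 3] CHT: children CT:{A,C}, H:{C} ∩→ {C}; cost 0
[col 3] CHTU: children CHT:{C}, U:{C} ∩→ {C}; cost 0
[col 4] CT: children C:{T}, T:{A} ∪→ {A,T}; cost 1
[col 4] CHT: children CT:{A,T}, H:{T} ∩→ {T}; cost 0
[col 4] CHTU: children CHT:{T}, U:{G} ∪→ {G,T}; cost 1
[col 5] CT: children C:{T}, T:{T} ∩→ {T}; cost 0
[col 5] CHT: children CT:{T}, H:{G} ∪→ {G,T}; cost 1
[col 5] CHTU: children CHT:{G,T}, U:{G} ∩→ {G}; cost 0
[col 6] CT: children C:{C}, T:{C} ∩→ {C}; cost 0
[col 6] CHT: children CT:{C}, H:{G} ∪→ {C,G}; cost 1
[col 6] CHTU: children CHT:{C,G}, U:{A} ∪→ {A,C,G}; cost 1
[col 7] CT: children C:{A}, T:{G} ∪→ {A,G}; cost 1
[col 7] CHT: children CT:{A,G}, H:{T} ∪→ {A,G,T}; cost 1
[col 7] CHTU: children CHT:{A,G,T}, U:{C} ∪→ {A,C,G,T}; cost 1
per-site changes: [2, 2, 2, 1, 2, 1, 2, 3]; total = 15

1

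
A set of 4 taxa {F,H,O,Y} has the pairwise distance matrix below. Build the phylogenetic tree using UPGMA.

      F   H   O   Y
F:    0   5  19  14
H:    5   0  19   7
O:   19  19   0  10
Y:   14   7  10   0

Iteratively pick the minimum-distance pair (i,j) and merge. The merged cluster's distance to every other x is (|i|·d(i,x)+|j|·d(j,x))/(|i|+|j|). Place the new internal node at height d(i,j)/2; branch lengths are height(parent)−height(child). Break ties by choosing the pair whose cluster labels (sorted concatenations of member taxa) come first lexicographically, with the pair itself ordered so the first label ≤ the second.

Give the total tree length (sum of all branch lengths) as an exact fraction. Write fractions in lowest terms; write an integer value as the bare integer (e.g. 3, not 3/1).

89/4

iteration 1: select F,H (d=5); attach at lengths (5/2, 5/2); label the merged cluster FH
  updated: d(FH,O)=19, d(FH,Y)=21/2
iteration 2: select O,Y (d=10); attach at lengths (5, 5); label the merged cluster OY
  updated: d(FH,OY)=59/4
iteration 3: select FH,OY (d=59/4); attach at lengths (39/8, 19/8); label the merged cluster FHOY
final tree: ((F:5/2,H:5/2):39/8,(O:5,Y:5):19/8)
total length: 89/4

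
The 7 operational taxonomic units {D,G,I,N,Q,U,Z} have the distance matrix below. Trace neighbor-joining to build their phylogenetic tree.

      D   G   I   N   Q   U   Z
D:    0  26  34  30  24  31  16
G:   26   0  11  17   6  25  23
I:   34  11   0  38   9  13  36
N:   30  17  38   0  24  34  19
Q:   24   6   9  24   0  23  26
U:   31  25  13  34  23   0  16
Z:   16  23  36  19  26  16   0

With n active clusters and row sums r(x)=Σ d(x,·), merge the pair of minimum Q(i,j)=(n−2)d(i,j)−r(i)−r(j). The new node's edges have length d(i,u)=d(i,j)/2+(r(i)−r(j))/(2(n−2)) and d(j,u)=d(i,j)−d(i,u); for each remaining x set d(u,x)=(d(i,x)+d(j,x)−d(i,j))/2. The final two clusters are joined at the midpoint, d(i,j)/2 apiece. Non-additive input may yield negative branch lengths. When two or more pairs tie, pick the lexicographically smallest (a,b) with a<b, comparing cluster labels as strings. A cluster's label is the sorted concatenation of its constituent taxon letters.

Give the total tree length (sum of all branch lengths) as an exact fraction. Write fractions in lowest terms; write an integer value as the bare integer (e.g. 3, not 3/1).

2093/32

1. join I+U (d=13, Q=-218) ⇒ IU; edges |I|=32/5, |U|=33/5
  updated: d(D,IU)=26, d(G,IU)=23/2, d(IU,N)=59/2, d(IU,Q)=19/2, d(IU,Z)=39/2
2. join D+Z (d=16, Q=-323/2) ⇒ DZ; edges |D|=165/16, |Z|=91/16
  updated: d(DZ,G)=33/2, d(DZ,IU)=59/4, d(DZ,N)=33/2, d(DZ,Q)=17
3. join DZ+N (d=33/2, Q=-409/4) ⇒ DNZ; edges |DZ|=109/24, |N|=287/24
  updated: d(DNZ,G)=17/2, d(DNZ,IU)=111/8, d(DNZ,Q)=49/4
4. join DNZ+G (d=17/2, Q=-349/8) ⇒ DGNZ; edges |DNZ|=205/32, |G|=67/32
  updated: d(DGNZ,IU)=135/16, d(DGNZ,Q)=39/8
5. join DGNZ+IU (d=135/16, Q=-365/16) ⇒ DGINUZ; edges |DGNZ|=61/32, |IU|=209/32
  updated: d(DGINUZ,Q)=95/32
6. join DGINUZ+Q (d=95/32) ⇒ DGINQUZ; edges |DGINUZ|=95/64, |Q|=95/64
final tree: (((((D:165/16,Z:91/16):109/24,N:287/24):205/32,G:67/32):61/32,(I:32/5,U:33/5):209/32):95/64,Q:95/64)
total length: 2093/32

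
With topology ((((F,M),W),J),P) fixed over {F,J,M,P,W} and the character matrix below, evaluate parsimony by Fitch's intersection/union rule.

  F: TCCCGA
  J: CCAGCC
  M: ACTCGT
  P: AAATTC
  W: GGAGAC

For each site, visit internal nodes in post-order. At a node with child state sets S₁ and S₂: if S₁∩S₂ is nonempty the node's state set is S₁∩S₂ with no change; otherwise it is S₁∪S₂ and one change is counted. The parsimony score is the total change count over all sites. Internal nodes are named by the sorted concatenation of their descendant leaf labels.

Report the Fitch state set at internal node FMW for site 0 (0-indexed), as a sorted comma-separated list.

[col 0] FM: children F:{T}, M:{A} ∪→ {A,T}; cost 1
[col 0] FMW: children FM:{A,T}, W:{G} ∪→ {A,G,T}; cost 1
[col 0] FJMW: children FMW:{A,G,T}, J:{C} ∪→ {A,C,G,T}; cost 1
[col 0] FJMPW: children FJMW:{A,C,G,T}, P:{A} ∩→ {A}; cost 0
[col 1] FM: children F:{C}, M:{C} ∩→ {C}; cost 0
[col 1] FMW: children FM:{C}, W:{G} ∪→ {C,G}; cost 1
[col 1] FJMW: children FMW:{C,G}, J:{C} ∩→ {C}; cost 0
[col 1] FJMPW: children FJMW:{C}, P:{A} ∪→ {A,C}; cost 1
[col 2] FM: children F:{C}, M:{T} ∪→ {C,T}; cost 1
[col 2] FMW: children FM:{C,T}, W:{A} ∪→ {A,C,T}; cost 1
[col 2] FJMW: children FMW:{A,C,T}, J:{A} ∩→ {A}; cost 0
[col 2] FJMPW: children FJMW:{A}, P:{A} ∩→ {A}; cost 0
[col 3] FM: children F:{C}, M:{C} ∩→ {C}; cost 0
[col 3] FMW: children FM:{C}, W:{G} ∪→ {C,G}; cost 1
[col 3] FJMW: children FMW:{C,G}, J:{G} ∩→ {G}; cost 0
[col 3] FJMPW: children FJMW:{G}, P:{T} ∪→ {G,T}; cost 1
[col 4] FM: children F:{G}, M:{G} ∩→ {G}; cost 0
[col 4] FMW: children FM:{G}, W:{A} ∪→ {A,G}; cost 1
[col 4] FJMW: children FMW:{A,G}, J:{C} ∪→ {A,C,G}; cost 1
[col 4] FJMPW: children FJMW:{A,C,G}, P:{T} ∪→ {A,C,G,T}; cost 1
[col 5] FM: children F:{A}, M:{T} ∪→ {A,T}; cost 1
[col 5] FMW: children FM:{A,T}, W:{C} ∪→ {A,C,T}; cost 1
[col 5] FJMW: children FMW:{A,C,T}, J:{C} ∩→ {C}; cost 0
[col 5] FJMPW: children FJMW:{C}, P:{C} ∩→ {C}; cost 0
per-site changes: [3, 2, 2, 2, 3, 2]; total = 14

A,G,T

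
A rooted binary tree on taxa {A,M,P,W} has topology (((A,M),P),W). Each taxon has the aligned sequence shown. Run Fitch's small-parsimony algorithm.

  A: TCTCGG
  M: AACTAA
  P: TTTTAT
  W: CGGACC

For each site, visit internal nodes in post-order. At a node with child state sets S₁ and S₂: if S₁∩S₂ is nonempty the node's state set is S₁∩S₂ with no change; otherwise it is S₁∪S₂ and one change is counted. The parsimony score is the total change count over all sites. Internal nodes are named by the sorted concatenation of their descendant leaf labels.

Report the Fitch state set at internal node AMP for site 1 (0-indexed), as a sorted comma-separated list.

AM@0: {T} ∪ {A} = {A,T} (union, +1)
AMP@0: {A,T} ∩ {T} = {T} (intersection, +0)
AMPW@0: {T} ∪ {C} = {C,T} (union, +1)
AM@1: {C} ∪ {A} = {A,C} (union, +1)
AMP@1: {A,C} ∪ {T} = {A,C,T} (union, +1)
AMPW@1: {A,C,T} ∪ {G} = {A,C,G,T} (union, +1)
AM@2: {T} ∪ {C} = {C,T} (union, +1)
AMP@2: {C,T} ∩ {T} = {T} (intersection, +0)
AMPW@2: {T} ∪ {G} = {G,T} (union, +1)
AM@3: {C} ∪ {T} = {C,T} (union, +1)
AMP@3: {C,T} ∩ {T} = {T} (intersection, +0)
AMPW@3: {T} ∪ {A} = {A,T} (union, +1)
AM@4: {G} ∪ {A} = {A,G} (union, +1)
AMP@4: {A,G} ∩ {A} = {A} (intersection, +0)
AMPW@4: {A} ∪ {C} = {A,C} (union, +1)
AM@5: {G} ∪ {A} = {A,G} (union, +1)
AMP@5: {A,G} ∪ {T} = {A,G,T} (union, +1)
AMPW@5: {A,G,T} ∪ {C} = {A,C,G,T} (union, +1)
per-site changes: [2, 3, 2, 2, 2, 3]; total = 14

A,C,T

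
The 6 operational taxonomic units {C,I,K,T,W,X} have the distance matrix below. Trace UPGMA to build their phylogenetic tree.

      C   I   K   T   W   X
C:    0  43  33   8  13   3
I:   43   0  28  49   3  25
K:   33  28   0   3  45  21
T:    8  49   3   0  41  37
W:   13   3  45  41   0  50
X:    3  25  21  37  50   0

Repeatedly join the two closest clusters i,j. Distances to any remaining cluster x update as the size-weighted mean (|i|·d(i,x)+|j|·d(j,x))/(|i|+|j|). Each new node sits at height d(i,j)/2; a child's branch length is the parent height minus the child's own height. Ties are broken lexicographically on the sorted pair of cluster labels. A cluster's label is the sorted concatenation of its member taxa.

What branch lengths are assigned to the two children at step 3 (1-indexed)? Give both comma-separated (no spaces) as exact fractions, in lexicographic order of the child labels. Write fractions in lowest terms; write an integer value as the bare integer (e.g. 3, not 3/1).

3/2,3/2

iteration 1: select C,X (d=3); attach at lengths (3/2, 3/2); label the merged cluster CX
  updated: d(CX,I)=34, d(CX,K)=27, d(CX,T)=45/2, d(CX,W)=63/2
iteration 2: select I,W (d=3); attach at lengths (3/2, 3/2); label the merged cluster IW
  updated: d(CX,IW)=131/4, d(IW,K)=73/2, d(IW,T)=45
iteration 3: select K,T (d=3); attach at lengths (3/2, 3/2); label the merged cluster KT
  updated: d(CX,KT)=99/4, d(IW,KT)=163/4
iteration 4: select CX,KT (d=99/4); attach at lengths (87/8, 87/8); label the merged cluster CKTX
  updated: d(CKTX,IW)=147/4
iteration 5: select CKTX,IW (d=147/4); attach at lengths (6, 135/8); label the merged cluster CIKTWX
final tree: (((C:3/2,X:3/2):87/8,(K:3/2,T:3/2):87/8):6,(I:3/2,W:3/2):135/8)
total length: 429/8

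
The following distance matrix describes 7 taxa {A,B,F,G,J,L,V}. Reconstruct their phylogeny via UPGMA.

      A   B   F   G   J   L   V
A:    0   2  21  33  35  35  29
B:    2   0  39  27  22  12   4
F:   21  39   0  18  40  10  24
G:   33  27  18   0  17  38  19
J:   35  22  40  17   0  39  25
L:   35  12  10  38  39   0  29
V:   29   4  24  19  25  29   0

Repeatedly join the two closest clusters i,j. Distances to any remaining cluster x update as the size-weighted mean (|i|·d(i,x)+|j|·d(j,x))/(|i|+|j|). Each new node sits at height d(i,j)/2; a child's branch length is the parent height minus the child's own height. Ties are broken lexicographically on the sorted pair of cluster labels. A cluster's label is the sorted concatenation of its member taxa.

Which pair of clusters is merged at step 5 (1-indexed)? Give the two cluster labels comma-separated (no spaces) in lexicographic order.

ABV,FL

1. join A+B (d=2) ⇒ AB; edges |A|=1, |B|=1
  updated: d(AB,F)=30, d(AB,G)=30, d(AB,J)=57/2, d(AB,L)=47/2, d(AB,V)=33/2
2. join F+L (d=10) ⇒ FL; edges |F|=5, |L|=5
  updated: d(AB,FL)=107/4, d(FL,G)=28, d(FL,J)=79/2, d(FL,V)=53/2
3. join AB+V (d=33/2) ⇒ ABV; edges |AB|=29/4, |V|=33/4
  updated: d(ABV,FL)=80/3, d(ABV,G)=79/3, d(ABV,J)=82/3
4. join G+J (d=17) ⇒ GJ; edges |G|=17/2, |J|=17/2
  updated: d(ABV,GJ)=161/6, d(FL,GJ)=135/4
5. join ABV+FL (d=80/3) ⇒ ABFLV; edges |ABV|=61/12, |FL|=25/3
  updated: d(ABFLV,GJ)=148/5
6. join ABFLV+GJ (d=148/5) ⇒ ABFGJLV; edges |ABFLV|=22/15, |GJ|=63/10
final tree: ((((A:1,B:1):29/4,V:33/4):61/12,(F:5,L:5):25/3):22/15,(G:17/2,J:17/2):63/10)
total length: 3941/60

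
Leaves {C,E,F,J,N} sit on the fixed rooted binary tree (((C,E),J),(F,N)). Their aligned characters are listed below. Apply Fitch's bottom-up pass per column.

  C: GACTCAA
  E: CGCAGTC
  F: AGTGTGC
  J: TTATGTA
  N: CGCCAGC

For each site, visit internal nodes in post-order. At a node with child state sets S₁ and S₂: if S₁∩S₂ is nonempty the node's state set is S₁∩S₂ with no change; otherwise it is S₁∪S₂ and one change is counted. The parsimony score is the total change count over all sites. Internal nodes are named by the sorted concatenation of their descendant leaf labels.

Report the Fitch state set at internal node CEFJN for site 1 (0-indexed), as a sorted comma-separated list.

site 0, node CE: C={G} ∪ E={C} → {C,G} (+1)
site 0, node CEJ: CE={C,G} ∪ J={T} → {C,G,T} (+1)
site 0, node FN: F={A} ∪ N={C} → {A,C} (+1)
site 0, node CEFJN: CEJ={C,G,T} ∩ FN={A,C} → {C} (+0)
site 1, node CE: C={A} ∪ E={G} → {A,G} (+1)
site 1, node CEJ: CE={A,G} ∪ J={T} → {A,G,T} (+1)
site 1, node FN: F={G} ∩ N={G} → {G} (+0)
site 1, node CEFJN: CEJ={A,G,T} ∩ FN={G} → {G} (+0)
site 2, node CE: C={C} ∩ E={C} → {C} (+0)
site 2, node CEJ: CE={C} ∪ J={A} → {A,C} (+1)
site 2, node FN: F={T} ∪ N={C} → {C,T} (+1)
site 2, node CEFJN: CEJ={A,C} ∩ FN={C,T} → {C} (+0)
site 3, node CE: C={T} ∪ E={A} → {A,T} (+1)
site 3, node CEJ: CE={A,T} ∩ J={T} → {T} (+0)
site 3, node FN: F={G} ∪ N={C} → {C,G} (+1)
site 3, node CEFJN: CEJ={T} ∪ FN={C,G} → {C,G,T} (+1)
site 4, node CE: C={C} ∪ E={G} → {C,G} (+1)
site 4, node CEJ: CE={C,G} ∩ J={G} → {G} (+0)
site 4, node FN: F={T} ∪ N={A} → {A,T} (+1)
site 4, node CEFJN: CEJ={G} ∪ FN={A,T} → {A,G,T} (+1)
site 5, node CE: C={A} ∪ E={T} → {A,T} (+1)
site 5, node CEJ: CE={A,T} ∩ J={T} → {T} (+0)
site 5, node FN: F={G} ∩ N={G} → {G} (+0)
site 5, node CEFJN: CEJ={T} ∪ FN={G} → {G,T} (+1)
site 6, node CE: C={A} ∪ E={C} → {A,C} (+1)
site 6, node CEJ: CE={A,C} ∩ J={A} → {A} (+0)
site 6, node FN: F={C} ∩ N={C} → {C} (+0)
site 6, node CEFJN: CEJ={A} ∪ FN={C} → {A,C} (+1)
per-site changes: [3, 2, 2, 3, 3, 2, 2]; total = 17

G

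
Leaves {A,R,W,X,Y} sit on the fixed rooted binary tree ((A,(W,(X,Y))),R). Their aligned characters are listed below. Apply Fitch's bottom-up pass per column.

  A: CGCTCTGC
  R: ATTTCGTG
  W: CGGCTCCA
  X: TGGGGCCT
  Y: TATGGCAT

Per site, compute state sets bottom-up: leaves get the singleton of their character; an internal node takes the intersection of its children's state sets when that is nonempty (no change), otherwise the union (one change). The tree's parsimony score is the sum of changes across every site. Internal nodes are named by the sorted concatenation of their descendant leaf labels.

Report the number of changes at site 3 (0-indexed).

2

[col 0] XY: children X:{T}, Y:{T} ∩→ {T}; cost 0
[col 0] WXY: children W:{C}, XY:{T} ∪→ {C,T}; cost 1
[col 0] AWXY: children A:{C}, WXY:{C,T} ∩→ {C}; cost 0
[col 0] ARWXY: children AWXY:{C}, R:{A} ∪→ {A,C}; cost 1
[col 1] XY: children X:{G}, Y:{A} ∪→ {A,G}; cost 1
[col 1] WXY: children W:{G}, XY:{A,G} ∩→ {G}; cost 0
[col 1] AWXY: children A:{G}, WXY:{G} ∩→ {G}; cost 0
[col 1] ARWXY: children AWXY:{G}, R:{T} ∪→ {G,T}; cost 1
[col 2] XY: children X:{G}, Y:{T} ∪→ {G,T}; cost 1
[col 2] WXY: children W:{G}, XY:{G,T} ∩→ {G}; cost 0
[col 2] AWXY: children A:{C}, WXY:{G} ∪→ {C,G}; cost 1
[col 2] ARWXY: children AWXY:{C,G}, R:{T} ∪→ {C,G,T}; cost 1
[col 3] XY: children X:{G}, Y:{G} ∩→ {G}; cost 0
[col 3] WXY: children W:{C}, XY:{G} ∪→ {C,G}; cost 1
[col 3] AWXY: children A:{T}, WXY:{C,G} ∪→ {C,G,T}; cost 1
[col 3] ARWXY: children AWXY:{C,G,T}, R:{T} ∩→ {T}; cost 0
[col 4] XY: children X:{G}, Y:{G} ∩→ {G}; cost 0
[col 4] WXY: children W:{T}, XY:{G} ∪→ {G,T}; cost 1
[col 4] AWXY: children A:{C}, WXY:{G,T} ∪→ {C,G,T}; cost 1
[col 4] ARWXY: children AWXY:{C,G,T}, R:{C} ∩→ {C}; cost 0
[col 5] XY: children X:{C}, Y:{C} ∩→ {C}; cost 0
[col 5] WXY: children W:{C}, XY:{C} ∩→ {C}; cost 0
[col 5] AWXY: children A:{T}, WXY:{C} ∪→ {C,T}; cost 1
[col 5] ARWXY: children AWXY:{C,T}, R:{G} ∪→ {C,G,T}; cost 1
[col 6] XY: children X:{C}, Y:{A} ∪→ {A,C}; cost 1
[col 6] WXY: children W:{C}, XY:{A,C} ∩→ {C}; cost 0
[col 6] AWXY: children A:{G}, WXY:{C} ∪→ {C,G}; cost 1
[col 6] ARWXY: children AWXY:{C,G}, R:{T} ∪→ {C,G,T}; cost 1
[col 7] XY: children X:{T}, Y:{T} ∩→ {T}; cost 0
[col 7] WXY: children W:{A}, XY:{T} ∪→ {A,T}; cost 1
[col 7] AWXY: children A:{C}, WXY:{A,T} ∪→ {A,C,T}; cost 1
[col 7] ARWXY: children AWXY:{A,C,T}, R:{G} ∪→ {A,C,G,T}; cost 1
per-site changes: [2, 2, 3, 2, 2, 2, 3, 3]; total = 19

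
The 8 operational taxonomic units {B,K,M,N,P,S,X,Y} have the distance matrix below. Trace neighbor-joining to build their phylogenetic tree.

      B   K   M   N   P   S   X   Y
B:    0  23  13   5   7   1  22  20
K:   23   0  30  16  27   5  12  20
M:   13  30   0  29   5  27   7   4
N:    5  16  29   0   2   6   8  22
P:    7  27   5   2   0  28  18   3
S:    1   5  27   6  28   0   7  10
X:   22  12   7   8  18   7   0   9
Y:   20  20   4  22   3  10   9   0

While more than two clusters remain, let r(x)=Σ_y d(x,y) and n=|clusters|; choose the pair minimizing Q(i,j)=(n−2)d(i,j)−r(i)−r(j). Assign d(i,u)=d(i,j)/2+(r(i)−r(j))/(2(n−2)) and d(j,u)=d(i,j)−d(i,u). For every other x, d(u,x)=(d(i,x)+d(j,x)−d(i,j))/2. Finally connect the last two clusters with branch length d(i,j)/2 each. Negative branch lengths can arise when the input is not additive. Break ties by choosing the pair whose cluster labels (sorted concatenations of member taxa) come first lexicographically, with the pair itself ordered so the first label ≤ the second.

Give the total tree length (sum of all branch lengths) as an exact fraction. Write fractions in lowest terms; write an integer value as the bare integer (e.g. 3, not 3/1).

2273/64

step 1: merge (K,S) at d=5, Q=-187; branch lengths K→79/12, S→-19/12; new cluster KS
  updated: d(B,KS)=19/2, d(KS,M)=26, d(KS,N)=17/2, d(KS,P)=25, d(KS,X)=7, d(KS,Y)=25/2
step 2: merge (M,Y) at d=4, Q=-269/2; branch lengths M→67/20, Y→13/20; new cluster MY
  updated: d(B,MY)=29/2, d(KS,MY)=69/4, d(MY,N)=47/2, d(MY,P)=2, d(MY,X)=6
step 3: merge (MY,P) at d=2, Q=-437/4; branch lengths MY→69/32, P→-5/32; new cluster MPY
  updated: d(B,MPY)=39/4, d(KS,MPY)=161/8, d(MPY,N)=47/4, d(MPY,X)=11
step 4: merge (KS,X) at d=7, Q=-577/8; branch lengths KS→145/48, X→191/48; new cluster KSX
  updated: d(B,KSX)=49/4, d(KSX,MPY)=193/16, d(KSX,N)=19/4
step 5: merge (B,MPY) at d=39/4, Q=-657/16; branch lengths B→207/64, MPY→417/64; new cluster BMPY
  updated: d(BMPY,KSX)=233/32, d(BMPY,N)=7/2
step 6: merge (BMPY,KSX) at d=233/32, Q=-497/32; branch lengths BMPY→193/64, KSX→273/64; new cluster BKMPSXY
  updated: d(BKMPSXY,N)=31/64
step 7: merge (BKMPSXY,N) at d=31/64; branch lengths BKMPSXY→31/128, N→31/128; new cluster BKMNPSXY
final tree: (((B:207/64,((M:67/20,Y:13/20):69/32,P:-5/32):417/64):193/64,((K:79/12,S:-19/12):145/48,X:191/48):273/64):31/128,N:31/128)
total length: 2273/64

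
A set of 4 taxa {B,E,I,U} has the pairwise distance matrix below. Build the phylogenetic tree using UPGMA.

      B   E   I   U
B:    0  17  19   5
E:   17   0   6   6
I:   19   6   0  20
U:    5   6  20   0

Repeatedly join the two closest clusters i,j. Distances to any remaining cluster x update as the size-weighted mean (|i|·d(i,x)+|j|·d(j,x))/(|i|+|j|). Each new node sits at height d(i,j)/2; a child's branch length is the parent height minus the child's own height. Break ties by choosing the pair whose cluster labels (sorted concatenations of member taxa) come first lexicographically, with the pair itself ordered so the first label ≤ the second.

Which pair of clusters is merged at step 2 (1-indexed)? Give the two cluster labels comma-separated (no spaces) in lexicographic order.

1. join B+U (d=5) ⇒ BU; edges |B|=5/2, |U|=5/2
  updated: d(BU,E)=23/2, d(BU,I)=39/2
2. join E+I (d=6) ⇒ EI; edges |E|=3, |I|=3
  updated: d(BU,EI)=31/2
3. join BU+EI (d=31/2) ⇒ BEIU; edges |BU|=21/4, |EI|=19/4
final tree: ((B:5/2,U:5/2):21/4,(E:3,I:3):19/4)
total length: 21

E,I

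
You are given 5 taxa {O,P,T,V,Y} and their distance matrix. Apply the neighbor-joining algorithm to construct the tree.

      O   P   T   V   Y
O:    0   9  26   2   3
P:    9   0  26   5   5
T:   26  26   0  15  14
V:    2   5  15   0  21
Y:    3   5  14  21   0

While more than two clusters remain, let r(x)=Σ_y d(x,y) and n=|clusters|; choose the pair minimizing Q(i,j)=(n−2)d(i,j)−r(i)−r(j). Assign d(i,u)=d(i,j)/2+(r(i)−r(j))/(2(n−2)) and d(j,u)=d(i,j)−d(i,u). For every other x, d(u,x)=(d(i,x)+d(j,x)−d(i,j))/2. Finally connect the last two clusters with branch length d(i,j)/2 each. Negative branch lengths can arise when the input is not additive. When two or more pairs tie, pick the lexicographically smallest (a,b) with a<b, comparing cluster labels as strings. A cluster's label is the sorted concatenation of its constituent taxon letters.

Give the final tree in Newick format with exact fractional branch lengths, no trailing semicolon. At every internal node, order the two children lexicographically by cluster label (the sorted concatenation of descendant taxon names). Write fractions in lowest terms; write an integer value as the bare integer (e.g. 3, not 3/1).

iteration 1: select T,Y (d=14, Q=-82); attach at lengths (40/3, 2/3); label the merged cluster TY
  updated: d(O,TY)=15/2, d(P,TY)=17/2, d(TY,V)=11
iteration 2: select O,V (d=2, Q=-65/2); attach at lengths (9/8, 7/8); label the merged cluster OV
  updated: d(OV,P)=6, d(OV,TY)=33/4
iteration 3: select OV,P (d=6, Q=-91/4); attach at lengths (23/8, 25/8); label the merged cluster OPV
  updated: d(OPV,TY)=43/8
iteration 4: select OPV,TY (d=43/8); attach at lengths (43/16, 43/16); label the merged cluster OPTVY
final tree: (((O:9/8,V:7/8):23/8,P:25/8):43/16,(T:40/3,Y:2/3):43/16)
total length: 219/8

(((O:9/8,V:7/8):23/8,P:25/8):43/16,(T:40/3,Y:2/3):43/16)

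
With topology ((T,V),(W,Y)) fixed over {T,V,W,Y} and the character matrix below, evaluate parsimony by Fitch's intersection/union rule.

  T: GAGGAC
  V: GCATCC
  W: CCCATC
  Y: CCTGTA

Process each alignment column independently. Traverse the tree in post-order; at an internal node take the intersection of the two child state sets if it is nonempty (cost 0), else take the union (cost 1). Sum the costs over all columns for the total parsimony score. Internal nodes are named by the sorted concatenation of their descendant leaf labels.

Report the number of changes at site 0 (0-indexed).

1

site 0, node TV: T={G} ∩ V={G} → {G} (+0)
site 0, node WY: W={C} ∩ Y={C} → {C} (+0)
site 0, node TVWY: TV={G} ∪ WY={C} → {C,G} (+1)
site 1, node TV: T={A} ∪ V={C} → {A,C} (+1)
site 1, node WY: W={C} ∩ Y={C} → {C} (+0)
site 1, node TVWY: TV={A,C} ∩ WY={C} → {C} (+0)
site 2, node TV: T={G} ∪ V={A} → {A,G} (+1)
site 2, node WY: W={C} ∪ Y={T} → {C,T} (+1)
site 2, node TVWY: TV={A,G} ∪ WY={C,T} → {A,C,G,T} (+1)
site 3, node TV: T={G} ∪ V={T} → {G,T} (+1)
site 3, node WY: W={A} ∪ Y={G} → {A,G} (+1)
site 3, node TVWY: TV={G,T} ∩ WY={A,G} → {G} (+0)
site 4, node TV: T={A} ∪ V={C} → {A,C} (+1)
site 4, node WY: W={T} ∩ Y={T} → {T} (+0)
site 4, node TVWY: TV={A,C} ∪ WY={T} → {A,C,T} (+1)
site 5, node TV: T={C} ∩ V={C} → {C} (+0)
site 5, node WY: W={C} ∪ Y={A} → {A,C} (+1)
site 5, node TVWY: TV={C} ∩ WY={A,C} → {C} (+0)
per-site changes: [1, 1, 3, 2, 2, 1]; total = 10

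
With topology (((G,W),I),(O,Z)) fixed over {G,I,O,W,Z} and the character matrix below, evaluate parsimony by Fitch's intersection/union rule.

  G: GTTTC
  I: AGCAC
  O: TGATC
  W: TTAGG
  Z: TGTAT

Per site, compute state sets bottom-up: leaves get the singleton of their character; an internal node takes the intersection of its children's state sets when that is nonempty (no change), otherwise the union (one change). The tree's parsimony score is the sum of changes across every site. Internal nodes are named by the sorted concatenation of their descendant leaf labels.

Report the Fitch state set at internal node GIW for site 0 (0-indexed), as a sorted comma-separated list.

A,G,T

GW@0: {G} ∪ {T} = {G,T} (union, +1)
GIW@0: {G,T} ∪ {A} = {A,G,T} (union, +1)
OZ@0: {T} ∩ {T} = {T} (intersection, +0)
GIOWZ@0: {A,G,T} ∩ {T} = {T} (intersection, +0)
GW@1: {T} ∩ {T} = {T} (intersection, +0)
GIW@1: {T} ∪ {G} = {G,T} (union, +1)
OZ@1: {G} ∩ {G} = {G} (intersection, +0)
GIOWZ@1: {G,T} ∩ {G} = {G} (intersection, +0)
GW@2: {T} ∪ {A} = {A,T} (union, +1)
GIW@2: {A,T} ∪ {C} = {A,C,T} (union, +1)
OZ@2: {A} ∪ {T} = {A,T} (union, +1)
GIOWZ@2: {A,C,T} ∩ {A,T} = {A,T} (intersection, +0)
GW@3: {T} ∪ {G} = {G,T} (union, +1)
GIW@3: {G,T} ∪ {A} = {A,G,T} (union, +1)
OZ@3: {T} ∪ {A} = {A,T} (union, +1)
GIOWZ@3: {A,G,T} ∩ {A,T} = {A,T} (intersection, +0)
GW@4: {C} ∪ {G} = {C,G} (union, +1)
GIW@4: {C,G} ∩ {C} = {C} (intersection, +0)
OZ@4: {C} ∪ {T} = {C,T} (union, +1)
GIOWZ@4: {C} ∩ {C,T} = {C} (intersection, +0)
per-site changes: [2, 1, 3, 3, 2]; total = 11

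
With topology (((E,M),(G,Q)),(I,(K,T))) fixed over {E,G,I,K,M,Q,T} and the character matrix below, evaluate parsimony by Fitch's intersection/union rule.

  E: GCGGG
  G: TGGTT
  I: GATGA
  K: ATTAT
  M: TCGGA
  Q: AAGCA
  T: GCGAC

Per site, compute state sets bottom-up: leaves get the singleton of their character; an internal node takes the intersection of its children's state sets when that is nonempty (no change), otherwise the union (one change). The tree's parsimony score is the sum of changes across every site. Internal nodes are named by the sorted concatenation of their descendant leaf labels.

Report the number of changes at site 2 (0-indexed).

2

EM@0: {G} ∪ {T} = {G,T} (union, +1)
GQ@0: {T} ∪ {A} = {A,T} (union, +1)
EGMQ@0: {G,T} ∩ {A,T} = {T} (intersection, +0)
KT@0: {A} ∪ {G} = {A,G} (union, +1)
IKT@0: {G} ∩ {A,G} = {G} (intersection, +0)
EGIKMQT@0: {T} ∪ {G} = {G,T} (union, +1)
EM@1: {C} ∩ {C} = {C} (intersection, +0)
GQ@1: {G} ∪ {A} = {A,G} (union, +1)
EGMQ@1: {C} ∪ {A,G} = {A,C,G} (union, +1)
KT@1: {T} ∪ {C} = {C,T} (union, +1)
IKT@1: {A} ∪ {C,T} = {A,C,T} (union, +1)
EGIKMQT@1: {A,C,G} ∩ {A,C,T} = {A,C} (intersection, +0)
EM@2: {G} ∩ {G} = {G} (intersection, +0)
GQ@2: {G} ∩ {G} = {G} (intersection, +0)
EGMQ@2: {G} ∩ {G} = {G} (intersection, +0)
KT@2: {T} ∪ {G} = {G,T} (union, +1)
IKT@2: {T} ∩ {G,T} = {T} (intersection, +0)
EGIKMQT@2: {G} ∪ {T} = {G,T} (union, +1)
EM@3: {G} ∩ {G} = {G} (intersection, +0)
GQ@3: {T} ∪ {C} = {C,T} (union, +1)
EGMQ@3: {G} ∪ {C,T} = {C,G,T} (union, +1)
KT@3: {A} ∩ {A} = {A} (intersection, +0)
IKT@3: {G} ∪ {A} = {A,G} (union, +1)
EGIKMQT@3: {C,G,T} ∩ {A,G} = {G} (intersection, +0)
EM@4: {G} ∪ {A} = {A,G} (union, +1)
GQ@4: {T} ∪ {A} = {A,T} (union, +1)
EGMQ@4: {A,G} ∩ {A,T} = {A} (intersection, +0)
KT@4: {T} ∪ {C} = {C,T} (union, +1)
IKT@4: {A} ∪ {C,T} = {A,C,T} (union, +1)
EGIKMQT@4: {A} ∩ {A,C,T} = {A} (intersection, +0)
per-site changes: [4, 4, 2, 3, 4]; total = 17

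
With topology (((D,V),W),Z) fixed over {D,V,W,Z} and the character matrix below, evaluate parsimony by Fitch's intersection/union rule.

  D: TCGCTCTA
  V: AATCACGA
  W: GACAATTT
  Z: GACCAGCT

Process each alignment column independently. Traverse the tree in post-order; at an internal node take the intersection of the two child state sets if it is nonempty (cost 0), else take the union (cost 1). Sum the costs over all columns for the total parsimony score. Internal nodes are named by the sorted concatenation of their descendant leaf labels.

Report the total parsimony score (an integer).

site 0, node DV: D={T} ∪ V={A} → {A,T} (+1)
site 0, node DVW: DV={A,T} ∪ W={G} → {A,G,T} (+1)
site 0, node DVWZ: DVW={A,G,T} ∩ Z={G} → {G} (+0)
site 1, node DV: D={C} ∪ V={A} → {A,C} (+1)
site 1, node DVW: DV={A,C} ∩ W={A} → {A} (+0)
site 1, node DVWZ: DVW={A} ∩ Z={A} → {A} (+0)
site 2, node DV: D={G} ∪ V={T} → {G,T} (+1)
site 2, node DVW: DV={G,T} ∪ W={C} → {C,G,T} (+1)
site 2, node DVWZ: DVW={C,G,T} ∩ Z={C} → {C} (+0)
site 3, node DV: D={C} ∩ V={C} → {C} (+0)
site 3, node DVW: DV={C} ∪ W={A} → {A,C} (+1)
site 3, node DVWZ: DVW={A,C} ∩ Z={C} → {C} (+0)
site 4, node DV: D={T} ∪ V={A} → {A,T} (+1)
site 4, node DVW: DV={A,T} ∩ W={A} → {A} (+0)
site 4, node DVWZ: DVW={A} ∩ Z={A} → {A} (+0)
site 5, node DV: D={C} ∩ V={C} → {C} (+0)
site 5, node DVW: DV={C} ∪ W={T} → {C,T} (+1)
site 5, node DVWZ: DVW={C,T} ∪ Z={G} → {C,G,T} (+1)
site 6, node DV: D={T} ∪ V={G} → {G,T} (+1)
site 6, node DVW: DV={G,T} ∩ W={T} → {T} (+0)
site 6, node DVWZ: DVW={T} ∪ Z={C} → {C,T} (+1)
site 7, node DV: D={A} ∩ V={A} → {A} (+0)
site 7, node DVW: DV={A} ∪ W={T} → {A,T} (+1)
site 7, node DVWZ: DVW={A,T} ∩ Z={T} → {T} (+0)
per-site changes: [2, 1, 2, 1, 1, 2, 2, 1]; total = 12

12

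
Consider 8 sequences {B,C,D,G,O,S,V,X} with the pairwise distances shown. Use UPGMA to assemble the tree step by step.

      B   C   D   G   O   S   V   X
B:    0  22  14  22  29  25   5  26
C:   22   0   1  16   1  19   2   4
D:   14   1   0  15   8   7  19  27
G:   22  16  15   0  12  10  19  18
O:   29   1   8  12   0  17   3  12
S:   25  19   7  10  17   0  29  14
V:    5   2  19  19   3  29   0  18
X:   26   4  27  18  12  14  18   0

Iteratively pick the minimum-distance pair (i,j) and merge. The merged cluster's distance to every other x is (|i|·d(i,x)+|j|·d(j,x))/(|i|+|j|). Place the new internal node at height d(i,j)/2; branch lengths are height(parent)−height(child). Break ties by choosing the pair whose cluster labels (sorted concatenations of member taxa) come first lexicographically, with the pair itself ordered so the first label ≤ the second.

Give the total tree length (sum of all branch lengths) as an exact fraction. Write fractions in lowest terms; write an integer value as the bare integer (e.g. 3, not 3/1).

step 1: merge (C,D) at d=1; branch lengths C→1/2, D→1/2; new cluster CD
  updated: d(B,CD)=18, d(CD,G)=31/2, d(CD,O)=9/2, d(CD,S)=13, d(CD,V)=21/2, d(CD,X)=31/2
step 2: merge (O,V) at d=3; branch lengths O→3/2, V→3/2; new cluster OV
  updated: d(B,OV)=17, d(CD,OV)=15/2, d(G,OV)=31/2, d(OV,S)=23, d(OV,X)=15
step 3: merge (CD,OV) at d=15/2; branch lengths CD→13/4, OV→9/4; new cluster CDOV
  updated: d(B,CDOV)=35/2, d(CDOV,G)=31/2, d(CDOV,S)=18, d(CDOV,X)=61/4
step 4: merge (G,S) at d=10; branch lengths G→5, S→5; new cluster GS
  updated: d(B,GS)=47/2, d(CDOV,GS)=67/4, d(GS,X)=16
step 5: merge (CDOV,X) at d=61/4; branch lengths CDOV→31/8, X→61/8; new cluster CDOVX
  updated: d(B,CDOVX)=96/5, d(CDOVX,GS)=83/5
step 6: merge (CDOVX,GS) at d=83/5; branch lengths CDOVX→27/40, GS→33/10; new cluster CDGOSVX
  updated: d(B,CDGOSVX)=143/7
step 7: merge (B,CDGOSVX) at d=143/7; branch lengths B→143/14, CDGOSVX→67/35; new cluster BCDGOSVX
final tree: (B:143/14,((((C:1/2,D:1/2):13/4,(O:3/2,V:3/2):9/4):31/8,X:61/8):27/40,(G:5,S:5):33/10):67/35)
total length: 13189/280

13189/280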